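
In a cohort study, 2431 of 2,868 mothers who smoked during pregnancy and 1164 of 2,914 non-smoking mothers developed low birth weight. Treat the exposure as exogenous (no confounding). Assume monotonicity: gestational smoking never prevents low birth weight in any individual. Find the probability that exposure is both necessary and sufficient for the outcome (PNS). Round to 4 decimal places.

PNS ≈ 0.4482

p₁ = P(outcome | exposed) = 2431/2868 = 0.84763
p₀ = P(outcome | unexposed) = 1164/2914 = 0.39945
Under exogeneity and monotonicity, PNS = p₁ − p₀.
PNS = 0.84763 − 0.39945 = 0.44818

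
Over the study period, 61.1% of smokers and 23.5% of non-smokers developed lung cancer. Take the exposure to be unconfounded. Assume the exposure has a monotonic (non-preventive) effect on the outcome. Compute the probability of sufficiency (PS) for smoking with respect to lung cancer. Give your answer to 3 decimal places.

PS ≈ 0.492

p₁ = 0.611, p₀ = 0.235.
Under exogeneity and monotonicity, PS = (p₁ − p₀) / (1 − p₀).
PS = (0.611 − 0.235) / (1 − 0.235) = 0.376 / 0.765 ≈ 0.4915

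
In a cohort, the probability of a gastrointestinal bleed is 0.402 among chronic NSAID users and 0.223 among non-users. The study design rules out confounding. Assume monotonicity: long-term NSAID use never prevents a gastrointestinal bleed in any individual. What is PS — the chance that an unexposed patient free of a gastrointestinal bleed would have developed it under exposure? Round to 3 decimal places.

Let p₁ = 0.402, p₀ = 0.223.
Under exogeneity and monotonicity, PS = (p₁ − p₀) / (1 − p₀).
PS = (0.402 − 0.223) / (1 − 0.223) = 0.179 / 0.777 ≈ 0.2304

PS ≈ 0.230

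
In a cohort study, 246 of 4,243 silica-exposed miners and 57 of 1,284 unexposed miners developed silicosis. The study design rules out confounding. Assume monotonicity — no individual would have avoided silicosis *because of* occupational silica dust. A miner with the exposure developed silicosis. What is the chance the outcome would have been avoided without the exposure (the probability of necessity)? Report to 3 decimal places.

PN ≈ 0.234

p₁ = P(outcome | exposed) = 246/4243 = 0.057978
p₀ = P(outcome | unexposed) = 57/1284 = 0.044393
Under exogeneity and monotonicity, PN = (p₁ − p₀) / p₁.
PN = (0.057978 − 0.044393) / 0.057978 = 0.013585 / 0.057978 ≈ 0.2343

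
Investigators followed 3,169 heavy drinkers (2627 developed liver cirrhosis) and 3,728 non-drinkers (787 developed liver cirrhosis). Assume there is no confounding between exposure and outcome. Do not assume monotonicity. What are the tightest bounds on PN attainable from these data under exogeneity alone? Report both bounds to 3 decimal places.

0.745 ≤ PN ≤ 0.952

p₁ = P(outcome | exposed) = 2627/3169 = 0.82897
p₀ = P(outcome | unexposed) = 787/3728 = 0.21111
Under exogeneity alone the bounds on PN are max{0,(p₁−p₀)/p₁} ≤ PN ≤ min{1,(1−p₀)/p₁}.
  lower = (p₁ − p₀)/p₁ = 0.61786 / 0.82897 ≈ 0.7453
  upper = min{1, (1 − p₀)/p₁} = 0.78889 / 0.82897 ≈ 0.9517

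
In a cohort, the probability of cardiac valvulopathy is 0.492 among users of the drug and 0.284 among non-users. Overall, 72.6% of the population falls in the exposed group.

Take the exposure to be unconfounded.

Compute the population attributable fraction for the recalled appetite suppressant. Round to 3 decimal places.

Let p₁ = 0.492, p₀ = 0.284.
Overall risk P(Y=1) = π·p₁ + (1−π)·p₀ = 0.726×0.492 + 0.274×0.284 = 0.43501.
Under exogeneity, PAF = [P(Y=1) − p₀] / P(Y=1).
PAF = (0.43501 − 0.284) / 0.43501 ≈ 0.3471

PAF ≈ 0.347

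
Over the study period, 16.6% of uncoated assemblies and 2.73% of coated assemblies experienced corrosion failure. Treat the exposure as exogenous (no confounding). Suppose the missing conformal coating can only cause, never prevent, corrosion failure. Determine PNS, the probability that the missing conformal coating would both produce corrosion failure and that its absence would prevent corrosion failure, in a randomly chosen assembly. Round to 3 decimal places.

PNS ≈ 0.139

p₁ = 0.166, p₀ = 0.0273.
Under exogeneity and monotonicity, PNS = p₁ − p₀.
PNS = 0.166 − 0.0273 = 0.1387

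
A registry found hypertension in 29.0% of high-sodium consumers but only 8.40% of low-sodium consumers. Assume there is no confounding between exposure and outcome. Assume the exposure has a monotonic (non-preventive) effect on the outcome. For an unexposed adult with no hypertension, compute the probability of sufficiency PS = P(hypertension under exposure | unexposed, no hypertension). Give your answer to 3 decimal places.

p₁ = 0.29, p₀ = 0.084.
Under exogeneity and monotonicity, PS = (p₁ − p₀) / (1 − p₀).
PS = (0.29 − 0.084) / (1 − 0.084) = 0.206 / 0.916 ≈ 0.2249

PS ≈ 0.225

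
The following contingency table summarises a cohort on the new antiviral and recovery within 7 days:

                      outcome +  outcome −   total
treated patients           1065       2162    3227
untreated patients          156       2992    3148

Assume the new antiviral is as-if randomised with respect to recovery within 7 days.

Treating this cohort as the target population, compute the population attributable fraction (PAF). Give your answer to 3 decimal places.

p₁ = P(outcome | exposed) = 1065/3227 = 0.33003
p₀ = P(outcome | unexposed) = 156/3148 = 0.049555
Exposure prevalence π = 3227/6375 = 0.5062; overall risk P(Y=1) = 0.19153.
Under exogeneity, PAF = [P(Y=1) − p₀]/P(Y=1).
PAF = (0.19153 − 0.049555) / 0.19153 ≈ 0.7413

PAF ≈ 0.741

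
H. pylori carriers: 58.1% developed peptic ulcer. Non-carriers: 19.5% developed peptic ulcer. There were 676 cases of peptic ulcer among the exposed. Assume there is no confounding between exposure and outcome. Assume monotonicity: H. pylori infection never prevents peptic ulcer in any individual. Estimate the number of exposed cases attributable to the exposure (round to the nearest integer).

p₁ = 0.581, p₀ = 0.195.
PN = (p₁ − p₀)/p₁ = (0.581 − 0.195) / 0.581 ≈ 0.66437.
Attributable cases ≈ PN × (exposed cases) = 0.66437 × 676 ≈ 449.12.

about 449 cases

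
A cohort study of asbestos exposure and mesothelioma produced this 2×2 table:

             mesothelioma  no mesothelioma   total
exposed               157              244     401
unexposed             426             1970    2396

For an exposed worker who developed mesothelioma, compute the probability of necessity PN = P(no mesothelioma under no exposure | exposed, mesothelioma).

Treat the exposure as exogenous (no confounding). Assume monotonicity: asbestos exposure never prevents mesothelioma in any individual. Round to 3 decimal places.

p₁ = P(outcome | exposed) = 157/401 = 0.39152
p₀ = P(outcome | unexposed) = 426/2396 = 0.1778
Under exogeneity and monotonicity, PN = (p₁ − p₀) / p₁.
PN = (0.39152 − 0.1778) / 0.39152 = 0.21372 / 0.39152 ≈ 0.5459

PN ≈ 0.546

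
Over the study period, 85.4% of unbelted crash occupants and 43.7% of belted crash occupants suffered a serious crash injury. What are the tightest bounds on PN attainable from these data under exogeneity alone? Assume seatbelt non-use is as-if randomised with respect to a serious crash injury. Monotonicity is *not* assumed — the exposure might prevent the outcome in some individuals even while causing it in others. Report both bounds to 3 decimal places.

0.488 ≤ PN ≤ 0.659

p₁ = 0.854, p₀ = 0.437.
Under exogeneity alone the bounds on PN are max{0,(p₁−p₀)/p₁} ≤ PN ≤ min{1,(1−p₀)/p₁}.
  lower = (p₁ − p₀)/p₁ = 0.417 / 0.854 ≈ 0.4883
  upper = min{1, (1 − p₀)/p₁} = 0.563 / 0.854 ≈ 0.6593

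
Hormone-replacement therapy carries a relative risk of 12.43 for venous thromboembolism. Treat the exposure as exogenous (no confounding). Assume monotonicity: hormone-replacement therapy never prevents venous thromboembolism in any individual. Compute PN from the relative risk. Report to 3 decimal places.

Under exogeneity and monotonicity, PN = (RR − 1) / RR = 1 − 1/RR.
PN = (12.43 − 1) / 12.43 = 11.43 / 12.43 ≈ 0.9195

PN ≈ 0.920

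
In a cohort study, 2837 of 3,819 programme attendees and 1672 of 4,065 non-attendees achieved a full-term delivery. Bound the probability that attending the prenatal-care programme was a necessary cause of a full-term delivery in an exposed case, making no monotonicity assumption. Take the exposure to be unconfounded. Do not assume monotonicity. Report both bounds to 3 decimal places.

0.446 ≤ PN ≤ 0.792

p₁ = P(outcome | exposed) = 2837/3819 = 0.74286
p₀ = P(outcome | unexposed) = 1672/4065 = 0.41132
Under exogeneity alone the bounds on PN are max{0,(p₁−p₀)/p₁} ≤ PN ≤ min{1,(1−p₀)/p₁}.
  lower = (p₁ − p₀)/p₁ = 0.33155 / 0.74286 ≈ 0.4463
  upper = min{1, (1 − p₀)/p₁} = 0.58868 / 0.74286 ≈ 0.7925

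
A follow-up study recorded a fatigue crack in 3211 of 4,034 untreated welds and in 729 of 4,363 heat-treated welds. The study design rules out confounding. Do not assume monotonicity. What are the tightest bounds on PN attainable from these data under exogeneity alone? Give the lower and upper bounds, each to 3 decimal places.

0.790 ≤ PN ≤ 1.000

p₁ = P(outcome | exposed) = 3211/4034 = 0.79598
p₀ = P(outcome | unexposed) = 729/4363 = 0.16709
Under exogeneity alone the bounds on PN are max{0,(p₁−p₀)/p₁} ≤ PN ≤ min{1,(1−p₀)/p₁}.
  lower = (p₁ − p₀)/p₁ = 0.6289 / 0.79598 ≈ 0.7901
  upper = min{1, (1 − p₀)/p₁} = 0.83291 / 0.79598 ≈ 1.0464 → capped at 1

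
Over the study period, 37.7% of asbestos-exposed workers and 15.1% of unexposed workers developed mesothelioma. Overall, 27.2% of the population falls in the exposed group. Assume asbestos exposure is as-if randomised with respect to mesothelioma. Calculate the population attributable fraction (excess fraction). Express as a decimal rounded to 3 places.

p₁ = 0.377, p₀ = 0.151.
Overall risk P(Y=1) = π·p₁ + (1−π)·p₀ = 0.272×0.377 + 0.728×0.151 = 0.21247.
Under exogeneity, PAF = [P(Y=1) − p₀] / P(Y=1).
PAF = (0.21247 − 0.151) / 0.21247 ≈ 0.2893

PAF ≈ 0.289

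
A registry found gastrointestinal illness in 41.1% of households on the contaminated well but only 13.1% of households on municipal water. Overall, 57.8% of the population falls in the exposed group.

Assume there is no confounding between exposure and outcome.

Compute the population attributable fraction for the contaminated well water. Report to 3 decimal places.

PAF ≈ 0.553

p₁ = 0.411, p₀ = 0.131.
Overall risk P(Y=1) = π·p₁ + (1−π)·p₀ = 0.578×0.411 + 0.422×0.131 = 0.29284.
Under exogeneity, PAF = [P(Y=1) − p₀] / P(Y=1).
PAF = (0.29284 − 0.131) / 0.29284 ≈ 0.5527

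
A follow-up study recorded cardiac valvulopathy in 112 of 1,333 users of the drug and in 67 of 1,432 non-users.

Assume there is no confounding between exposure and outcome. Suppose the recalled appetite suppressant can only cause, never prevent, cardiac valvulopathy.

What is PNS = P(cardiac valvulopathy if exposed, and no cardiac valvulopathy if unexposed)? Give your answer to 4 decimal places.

p₁ = P(outcome | exposed) = 112/1333 = 0.084021
p₀ = P(outcome | unexposed) = 67/1432 = 0.046788
Under exogeneity and monotonicity, PNS = p₁ − p₀.
PNS = 0.084021 − 0.046788 = 0.037233

PNS ≈ 0.0372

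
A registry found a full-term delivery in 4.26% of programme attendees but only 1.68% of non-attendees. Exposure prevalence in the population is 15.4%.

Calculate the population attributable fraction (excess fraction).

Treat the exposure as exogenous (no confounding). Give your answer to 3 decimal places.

PAF ≈ 0.191

p₁ = 0.0426, p₀ = 0.0168.
Overall risk P(Y=1) = π·p₁ + (1−π)·p₀ = 0.154×0.0426 + 0.846×0.0168 = 0.020773.
Under exogeneity, PAF = [P(Y=1) − p₀] / P(Y=1).
PAF = (0.020773 − 0.0168) / 0.020773 ≈ 0.1913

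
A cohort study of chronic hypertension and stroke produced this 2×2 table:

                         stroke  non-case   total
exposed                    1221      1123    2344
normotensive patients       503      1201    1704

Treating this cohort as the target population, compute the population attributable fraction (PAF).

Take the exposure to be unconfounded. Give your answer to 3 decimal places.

p₁ = P(outcome | exposed) = 1221/2344 = 0.5209
p₀ = P(outcome | unexposed) = 503/1704 = 0.29519
Exposure prevalence π = 2344/4048 = 0.57905; overall risk P(Y=1) = 0.42589.
Under exogeneity, PAF = [P(Y=1) − p₀]/P(Y=1).
PAF = (0.42589 − 0.29519) / 0.42589 ≈ 0.3069

PAF ≈ 0.307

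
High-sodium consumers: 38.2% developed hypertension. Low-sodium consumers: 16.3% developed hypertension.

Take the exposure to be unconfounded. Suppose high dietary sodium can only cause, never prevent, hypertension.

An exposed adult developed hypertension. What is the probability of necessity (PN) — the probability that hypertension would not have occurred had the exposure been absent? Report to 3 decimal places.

p₁ = 0.382, p₀ = 0.163.
Under exogeneity and monotonicity, PN = (p₁ − p₀) / p₁.
PN = (0.382 − 0.163) / 0.382 = 0.219 / 0.382 ≈ 0.5733

PN ≈ 0.573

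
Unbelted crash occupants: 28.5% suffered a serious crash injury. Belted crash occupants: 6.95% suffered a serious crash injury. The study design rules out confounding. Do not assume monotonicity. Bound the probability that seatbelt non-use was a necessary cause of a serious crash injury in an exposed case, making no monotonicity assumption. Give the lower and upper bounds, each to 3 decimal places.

0.756 ≤ PN ≤ 1.000

p₁ = 0.285, p₀ = 0.0695.
Under exogeneity alone the bounds on PN are max{0,(p₁−p₀)/p₁} ≤ PN ≤ min{1,(1−p₀)/p₁}.
  lower = (p₁ − p₀)/p₁ = 0.2155 / 0.285 ≈ 0.7561
  upper = min{1, (1 − p₀)/p₁} = 0.9305 / 0.285 ≈ 3.2649 → capped at 1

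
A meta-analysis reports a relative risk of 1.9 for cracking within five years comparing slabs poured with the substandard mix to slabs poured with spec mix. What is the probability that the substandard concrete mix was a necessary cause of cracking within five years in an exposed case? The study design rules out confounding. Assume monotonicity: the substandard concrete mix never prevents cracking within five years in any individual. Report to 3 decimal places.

Under exogeneity and monotonicity, PN = (RR − 1) / RR = 1 − 1/RR.
PN = (1.9 − 1) / 1.9 = 0.9 / 1.9 ≈ 0.4737

PN ≈ 0.474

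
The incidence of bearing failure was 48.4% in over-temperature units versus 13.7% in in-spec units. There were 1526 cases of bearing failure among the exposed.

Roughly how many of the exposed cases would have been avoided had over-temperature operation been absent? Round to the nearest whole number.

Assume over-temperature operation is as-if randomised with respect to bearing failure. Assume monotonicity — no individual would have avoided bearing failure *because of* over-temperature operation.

p₁ = 0.484, p₀ = 0.137.
PN = (p₁ − p₀)/p₁ = (0.484 − 0.137) / 0.484 ≈ 0.71694.
Attributable cases ≈ PN × (exposed cases) = 0.71694 × 1526 ≈ 1094.05.

about 1094 cases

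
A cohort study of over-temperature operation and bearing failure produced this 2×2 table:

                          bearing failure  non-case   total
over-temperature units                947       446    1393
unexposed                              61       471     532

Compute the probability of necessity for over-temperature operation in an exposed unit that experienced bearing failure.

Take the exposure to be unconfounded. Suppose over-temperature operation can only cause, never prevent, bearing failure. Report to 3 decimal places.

PN ≈ 0.831

p₁ = P(outcome | exposed) = 947/1393 = 0.67983
p₀ = P(outcome | unexposed) = 61/532 = 0.11466
Under exogeneity and monotonicity, PN = (p₁ − p₀) / p₁.
PN = (0.67983 − 0.11466) / 0.67983 = 0.56517 / 0.67983 ≈ 0.8313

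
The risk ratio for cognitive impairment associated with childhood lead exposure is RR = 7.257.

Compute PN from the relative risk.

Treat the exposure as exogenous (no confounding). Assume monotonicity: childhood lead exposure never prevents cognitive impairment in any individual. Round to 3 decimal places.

Under exogeneity and monotonicity, PN = (RR − 1) / RR = 1 − 1/RR.
PN = (7.257 − 1) / 7.257 = 6.257 / 7.257 ≈ 0.8622

PN ≈ 0.862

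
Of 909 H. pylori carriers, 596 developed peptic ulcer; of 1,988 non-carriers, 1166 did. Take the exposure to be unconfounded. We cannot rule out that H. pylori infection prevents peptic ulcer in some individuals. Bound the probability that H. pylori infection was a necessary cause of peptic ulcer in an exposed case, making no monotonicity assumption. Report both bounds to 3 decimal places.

p₁ = P(outcome | exposed) = 596/909 = 0.65567
p₀ = P(outcome | unexposed) = 1166/1988 = 0.58652
Under exogeneity alone the bounds on PN are max{0,(p₁−p₀)/p₁} ≤ PN ≤ min{1,(1−p₀)/p₁}.
  lower = (p₁ − p₀)/p₁ = 0.069146 / 0.65567 ≈ 0.1055
  upper = min{1, (1 − p₀)/p₁} = 0.41348 / 0.65567 ≈ 0.6306

0.105 ≤ PN ≤ 0.631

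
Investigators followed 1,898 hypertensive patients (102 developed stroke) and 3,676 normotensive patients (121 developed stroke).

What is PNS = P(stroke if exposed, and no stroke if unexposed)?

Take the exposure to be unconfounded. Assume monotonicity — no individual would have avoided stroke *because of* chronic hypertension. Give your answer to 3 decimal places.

PNS ≈ 0.021

p₁ = P(outcome | exposed) = 102/1898 = 0.053741
p₀ = P(outcome | unexposed) = 121/3676 = 0.032916
Under exogeneity and monotonicity, PNS = p₁ − p₀.
PNS = 0.053741 − 0.032916 = 0.020825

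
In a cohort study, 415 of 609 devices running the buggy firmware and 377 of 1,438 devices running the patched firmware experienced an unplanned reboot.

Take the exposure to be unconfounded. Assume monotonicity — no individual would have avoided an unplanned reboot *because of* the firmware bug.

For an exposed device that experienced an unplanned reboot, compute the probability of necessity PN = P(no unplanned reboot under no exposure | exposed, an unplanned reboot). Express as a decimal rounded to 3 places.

p₁ = P(outcome | exposed) = 415/609 = 0.68144
p₀ = P(outcome | unexposed) = 377/1438 = 0.26217
Under exogeneity and monotonicity, PN = (p₁ − p₀) / p₁.
PN = (0.68144 − 0.26217) / 0.68144 = 0.41928 / 0.68144 ≈ 0.6153

PN ≈ 0.615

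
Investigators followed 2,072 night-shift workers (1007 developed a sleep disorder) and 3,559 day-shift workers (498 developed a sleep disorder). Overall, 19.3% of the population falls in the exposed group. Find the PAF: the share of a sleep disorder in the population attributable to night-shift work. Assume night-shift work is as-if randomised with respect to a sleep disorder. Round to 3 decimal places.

PAF ≈ 0.323

p₁ = P(outcome | exposed) = 1007/2072 = 0.486
p₀ = P(outcome | unexposed) = 498/3559 = 0.13993
Overall risk P(Y=1) = π·p₁ + (1−π)·p₀ = 0.193×0.486 + 0.807×0.13993 = 0.20672.
Under exogeneity, PAF = [P(Y=1) − p₀] / P(Y=1).
PAF = (0.20672 − 0.13993) / 0.20672 ≈ 0.3231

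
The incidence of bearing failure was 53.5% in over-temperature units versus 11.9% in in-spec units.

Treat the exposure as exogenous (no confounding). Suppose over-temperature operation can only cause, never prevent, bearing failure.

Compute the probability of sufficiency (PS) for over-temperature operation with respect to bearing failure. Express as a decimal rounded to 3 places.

p₁ = 0.535, p₀ = 0.119.
Under exogeneity and monotonicity, PS = (p₁ − p₀) / (1 − p₀).
PS = (0.535 − 0.119) / (1 − 0.119) = 0.416 / 0.881 ≈ 0.4722

PS ≈ 0.472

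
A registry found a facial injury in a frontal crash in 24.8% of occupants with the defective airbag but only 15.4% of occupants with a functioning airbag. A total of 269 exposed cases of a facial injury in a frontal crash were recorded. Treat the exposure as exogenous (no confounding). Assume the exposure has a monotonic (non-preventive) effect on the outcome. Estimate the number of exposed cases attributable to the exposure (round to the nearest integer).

about 102 cases

p₁ = 0.248, p₀ = 0.154.
PN = (p₁ − p₀)/p₁ = (0.248 − 0.154) / 0.248 ≈ 0.37903.
Attributable cases ≈ PN × (exposed cases) = 0.37903 × 269 ≈ 101.96.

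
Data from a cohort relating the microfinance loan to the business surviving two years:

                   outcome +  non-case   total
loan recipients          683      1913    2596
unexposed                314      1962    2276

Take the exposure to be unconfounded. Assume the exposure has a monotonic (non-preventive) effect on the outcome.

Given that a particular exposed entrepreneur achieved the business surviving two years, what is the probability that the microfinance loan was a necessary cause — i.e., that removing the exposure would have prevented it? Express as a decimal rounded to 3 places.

p₁ = P(outcome | exposed) = 683/2596 = 0.2631
p₀ = P(outcome | unexposed) = 314/2276 = 0.13796
Under exogeneity and monotonicity, PN = (p₁ − p₀) / p₁.
PN = (0.2631 − 0.13796) / 0.2631 = 0.12514 / 0.2631 ≈ 0.4756

PN ≈ 0.476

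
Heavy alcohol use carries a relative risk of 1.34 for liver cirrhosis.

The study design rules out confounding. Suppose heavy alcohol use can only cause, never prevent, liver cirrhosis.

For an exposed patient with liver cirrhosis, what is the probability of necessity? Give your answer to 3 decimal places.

Under exogeneity and monotonicity, PN = (RR − 1) / RR = 1 − 1/RR.
PN = (1.34 − 1) / 1.34 = 0.34 / 1.34 ≈ 0.2537

PN ≈ 0.254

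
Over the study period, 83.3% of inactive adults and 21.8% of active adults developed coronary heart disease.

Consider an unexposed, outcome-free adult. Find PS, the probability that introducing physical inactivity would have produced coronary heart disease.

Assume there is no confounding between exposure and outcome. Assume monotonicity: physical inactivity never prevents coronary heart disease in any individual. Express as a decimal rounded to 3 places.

PS ≈ 0.786

p₁ = 0.833, p₀ = 0.218.
Under exogeneity and monotonicity, PS = (p₁ − p₀) / (1 − p₀).
PS = (0.833 − 0.218) / (1 − 0.218) = 0.615 / 0.782 ≈ 0.7864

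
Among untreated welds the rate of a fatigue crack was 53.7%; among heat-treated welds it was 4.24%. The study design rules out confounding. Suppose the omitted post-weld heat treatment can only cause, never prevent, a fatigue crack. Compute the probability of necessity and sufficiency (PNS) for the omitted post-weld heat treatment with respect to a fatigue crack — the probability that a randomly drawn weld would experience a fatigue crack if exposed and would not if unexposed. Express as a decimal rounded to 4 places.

PNS ≈ 0.4946

p₁ = 0.537, p₀ = 0.0424.
Under exogeneity and monotonicity, PNS = p₁ − p₀.
PNS = 0.537 − 0.0424 = 0.4946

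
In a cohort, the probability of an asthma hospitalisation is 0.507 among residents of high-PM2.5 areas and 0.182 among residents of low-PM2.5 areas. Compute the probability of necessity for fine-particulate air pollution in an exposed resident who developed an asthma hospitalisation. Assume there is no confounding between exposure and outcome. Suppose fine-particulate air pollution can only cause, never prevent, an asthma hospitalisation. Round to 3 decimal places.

Let p₁ = 0.507, p₀ = 0.182.
Under exogeneity and monotonicity, PN = (p₁ − p₀) / p₁.
PN = (0.507 − 0.182) / 0.507 = 0.325 / 0.507 ≈ 0.6410

PN ≈ 0.641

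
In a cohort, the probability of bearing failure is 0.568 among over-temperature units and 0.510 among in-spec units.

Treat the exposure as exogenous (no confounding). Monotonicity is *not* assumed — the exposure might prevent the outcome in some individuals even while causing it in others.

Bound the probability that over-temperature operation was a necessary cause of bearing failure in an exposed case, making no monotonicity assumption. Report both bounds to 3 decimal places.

0.102 ≤ PN ≤ 0.863

Let p₁ = 0.568, p₀ = 0.51.
Under exogeneity alone the bounds on PN are max{0,(p₁−p₀)/p₁} ≤ PN ≤ min{1,(1−p₀)/p₁}.
  lower = (p₁ − p₀)/p₁ = 0.058 / 0.568 ≈ 0.1021
  upper = min{1, (1 − p₀)/p₁} = 0.49 / 0.568 ≈ 0.8627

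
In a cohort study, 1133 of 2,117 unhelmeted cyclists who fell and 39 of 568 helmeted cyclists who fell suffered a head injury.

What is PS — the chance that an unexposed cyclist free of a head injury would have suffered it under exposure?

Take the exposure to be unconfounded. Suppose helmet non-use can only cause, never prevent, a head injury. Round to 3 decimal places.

PS ≈ 0.501

p₁ = P(outcome | exposed) = 1133/2117 = 0.53519
p₀ = P(outcome | unexposed) = 39/568 = 0.068662
Under exogeneity and monotonicity, PS = (p₁ − p₀) / (1 − p₀).
PS = (0.53519 − 0.068662) / (1 − 0.068662) = 0.46653 / 0.93134 ≈ 0.5009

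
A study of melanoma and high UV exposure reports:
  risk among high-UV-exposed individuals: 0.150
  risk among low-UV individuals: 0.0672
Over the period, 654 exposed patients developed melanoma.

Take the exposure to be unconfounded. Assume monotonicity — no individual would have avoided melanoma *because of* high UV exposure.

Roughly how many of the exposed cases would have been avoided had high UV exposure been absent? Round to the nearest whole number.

Let p₁ = 0.15, p₀ = 0.0672.
PN = (p₁ − p₀)/p₁ = (0.15 − 0.0672) / 0.15 ≈ 0.55200.
Attributable cases ≈ PN × (exposed cases) = 0.55200 × 654 ≈ 361.01.

about 361 cases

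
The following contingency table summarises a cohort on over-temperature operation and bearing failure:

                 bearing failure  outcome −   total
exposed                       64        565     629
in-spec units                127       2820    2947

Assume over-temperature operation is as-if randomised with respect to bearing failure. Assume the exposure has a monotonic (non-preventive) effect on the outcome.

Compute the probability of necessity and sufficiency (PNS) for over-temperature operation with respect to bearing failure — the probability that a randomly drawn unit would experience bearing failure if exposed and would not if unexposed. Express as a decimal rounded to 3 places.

p₁ = P(outcome | exposed) = 64/629 = 0.10175
p₀ = P(outcome | unexposed) = 127/2947 = 0.043095
Under exogeneity and monotonicity, PNS = p₁ − p₀.
PNS = 0.10175 − 0.043095 = 0.058654

PNS ≈ 0.059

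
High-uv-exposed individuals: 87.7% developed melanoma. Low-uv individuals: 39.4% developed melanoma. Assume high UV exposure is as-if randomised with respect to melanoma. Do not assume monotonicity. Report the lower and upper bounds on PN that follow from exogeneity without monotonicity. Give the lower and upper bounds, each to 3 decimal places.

0.551 ≤ PN ≤ 0.691

p₁ = 0.877, p₀ = 0.394.
Under exogeneity alone the bounds on PN are max{0,(p₁−p₀)/p₁} ≤ PN ≤ min{1,(1−p₀)/p₁}.
  lower = (p₁ − p₀)/p₁ = 0.483 / 0.877 ≈ 0.5507
  upper = min{1, (1 − p₀)/p₁} = 0.606 / 0.877 ≈ 0.6910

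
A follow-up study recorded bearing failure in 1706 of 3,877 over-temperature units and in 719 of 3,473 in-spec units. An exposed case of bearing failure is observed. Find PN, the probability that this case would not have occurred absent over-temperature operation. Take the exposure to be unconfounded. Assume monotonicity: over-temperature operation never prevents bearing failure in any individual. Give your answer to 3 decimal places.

p₁ = P(outcome | exposed) = 1706/3877 = 0.44003
p₀ = P(outcome | unexposed) = 719/3473 = 0.20703
Under exogeneity and monotonicity, PN = (p₁ − p₀) / p₁.
PN = (0.44003 − 0.20703) / 0.44003 = 0.23301 / 0.44003 ≈ 0.5295

PN ≈ 0.530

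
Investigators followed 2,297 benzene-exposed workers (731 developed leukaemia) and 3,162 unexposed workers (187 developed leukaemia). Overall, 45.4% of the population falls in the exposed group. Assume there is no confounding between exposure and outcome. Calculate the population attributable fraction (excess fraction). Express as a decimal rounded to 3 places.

p₁ = P(outcome | exposed) = 731/2297 = 0.31824
p₀ = P(outcome | unexposed) = 187/3162 = 0.05914
Overall risk P(Y=1) = π·p₁ + (1−π)·p₀ = 0.454×0.31824 + 0.546×0.05914 = 0.17677.
Under exogeneity, PAF = [P(Y=1) − p₀] / P(Y=1).
PAF = (0.17677 − 0.05914) / 0.17677 ≈ 0.6654

PAF ≈ 0.665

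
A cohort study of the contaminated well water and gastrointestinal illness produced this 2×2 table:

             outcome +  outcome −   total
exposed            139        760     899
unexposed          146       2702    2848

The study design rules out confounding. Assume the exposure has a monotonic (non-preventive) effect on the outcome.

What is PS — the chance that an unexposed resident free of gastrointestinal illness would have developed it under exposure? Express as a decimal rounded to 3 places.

p₁ = P(outcome | exposed) = 139/899 = 0.15462
p₀ = P(outcome | unexposed) = 146/2848 = 0.051264
Under exogeneity and monotonicity, PS = (p₁ − p₀) / (1 − p₀).
PS = (0.15462 − 0.051264) / (1 − 0.051264) = 0.10335 / 0.94874 ≈ 0.1089

PS ≈ 0.109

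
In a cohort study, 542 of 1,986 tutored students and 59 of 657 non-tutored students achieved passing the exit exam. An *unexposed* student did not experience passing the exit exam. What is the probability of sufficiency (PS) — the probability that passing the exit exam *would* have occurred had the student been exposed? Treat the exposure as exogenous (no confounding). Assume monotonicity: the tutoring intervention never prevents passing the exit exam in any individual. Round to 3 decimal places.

p₁ = P(outcome | exposed) = 542/1986 = 0.27291
p₀ = P(outcome | unexposed) = 59/657 = 0.089802
Under exogeneity and monotonicity, PS = (p₁ − p₀) / (1 − p₀).
PS = (0.27291 − 0.089802) / (1 − 0.089802) = 0.18311 / 0.9102 ≈ 0.2012

PS ≈ 0.201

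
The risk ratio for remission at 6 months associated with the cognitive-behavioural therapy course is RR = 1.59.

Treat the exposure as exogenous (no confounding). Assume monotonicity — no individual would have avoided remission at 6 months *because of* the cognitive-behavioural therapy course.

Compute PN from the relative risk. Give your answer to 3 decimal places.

Under exogeneity and monotonicity, PN = (RR − 1) / RR = 1 − 1/RR.
PN = (1.59 − 1) / 1.59 = 0.59 / 1.59 ≈ 0.3711

PN ≈ 0.371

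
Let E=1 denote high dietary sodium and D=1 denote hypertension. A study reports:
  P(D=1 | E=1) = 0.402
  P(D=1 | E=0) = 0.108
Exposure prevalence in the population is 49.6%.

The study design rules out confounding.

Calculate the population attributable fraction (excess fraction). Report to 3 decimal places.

PAF ≈ 0.575

Let p₁ = 0.402, p₀ = 0.108.
Overall risk P(Y=1) = π·p₁ + (1−π)·p₀ = 0.496×0.402 + 0.504×0.108 = 0.25382.
Under exogeneity, PAF = [P(Y=1) − p₀] / P(Y=1).
PAF = (0.25382 − 0.108) / 0.25382 ≈ 0.5745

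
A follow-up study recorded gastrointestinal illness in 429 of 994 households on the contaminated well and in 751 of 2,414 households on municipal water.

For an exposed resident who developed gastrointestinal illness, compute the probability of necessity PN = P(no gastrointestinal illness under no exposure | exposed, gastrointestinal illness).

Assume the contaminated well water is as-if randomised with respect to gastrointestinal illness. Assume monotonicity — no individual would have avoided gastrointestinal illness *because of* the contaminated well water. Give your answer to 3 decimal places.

p₁ = P(outcome | exposed) = 429/994 = 0.43159
p₀ = P(outcome | unexposed) = 751/2414 = 0.3111
Under exogeneity and monotonicity, PN = (p₁ − p₀) / p₁.
PN = (0.43159 − 0.3111) / 0.43159 = 0.12049 / 0.43159 ≈ 0.2792

PN ≈ 0.279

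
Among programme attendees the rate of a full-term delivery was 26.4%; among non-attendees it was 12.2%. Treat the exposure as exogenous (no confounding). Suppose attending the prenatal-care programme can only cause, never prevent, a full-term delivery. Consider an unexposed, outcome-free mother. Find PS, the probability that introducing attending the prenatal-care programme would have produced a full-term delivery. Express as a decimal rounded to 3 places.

PS ≈ 0.162

p₁ = 0.264, p₀ = 0.122.
Under exogeneity and monotonicity, PS = (p₁ − p₀) / (1 − p₀).
PS = (0.264 − 0.122) / (1 − 0.122) = 0.142 / 0.878 ≈ 0.1617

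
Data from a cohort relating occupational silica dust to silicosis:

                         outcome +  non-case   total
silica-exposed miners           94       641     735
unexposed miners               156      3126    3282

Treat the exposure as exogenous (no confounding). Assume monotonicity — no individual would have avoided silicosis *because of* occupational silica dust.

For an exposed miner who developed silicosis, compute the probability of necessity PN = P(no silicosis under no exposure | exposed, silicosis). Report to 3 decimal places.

p₁ = P(outcome | exposed) = 94/735 = 0.12789
p₀ = P(outcome | unexposed) = 156/3282 = 0.047532
Under exogeneity and monotonicity, PN = (p₁ − p₀)/p₁.
PN = (0.12789 − 0.047532) / 0.12789 ≈ 0.6283

PN ≈ 0.628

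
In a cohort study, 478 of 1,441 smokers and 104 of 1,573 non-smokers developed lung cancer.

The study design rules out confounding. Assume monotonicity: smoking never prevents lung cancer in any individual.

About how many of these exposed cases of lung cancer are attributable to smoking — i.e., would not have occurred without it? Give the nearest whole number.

about 383 cases

p₁ = P(outcome | exposed) = 478/1441 = 0.33171
p₀ = P(outcome | unexposed) = 104/1573 = 0.066116
PN = (p₁ − p₀)/p₁ = (0.33171 − 0.066116) / 0.33171 ≈ 0.80068.
Attributable cases ≈ PN × (exposed cases) = 0.80068 × 478 ≈ 382.73.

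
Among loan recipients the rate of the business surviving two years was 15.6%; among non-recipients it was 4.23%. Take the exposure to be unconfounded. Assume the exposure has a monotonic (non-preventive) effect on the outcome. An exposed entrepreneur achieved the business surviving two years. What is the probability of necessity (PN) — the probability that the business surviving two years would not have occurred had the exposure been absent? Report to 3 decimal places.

PN ≈ 0.729

p₁ = 0.156, p₀ = 0.0423.
Under exogeneity and monotonicity, PN = (p₁ − p₀) / p₁.
PN = (0.156 − 0.0423) / 0.156 = 0.1137 / 0.156 ≈ 0.7288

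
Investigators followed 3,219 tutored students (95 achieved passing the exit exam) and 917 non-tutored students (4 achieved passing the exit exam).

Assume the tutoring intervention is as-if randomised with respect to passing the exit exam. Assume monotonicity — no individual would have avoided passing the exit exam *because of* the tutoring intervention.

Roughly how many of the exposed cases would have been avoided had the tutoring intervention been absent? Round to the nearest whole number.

p₁ = P(outcome | exposed) = 95/3219 = 0.029512
p₀ = P(outcome | unexposed) = 4/917 = 0.0043621
PN = (p₁ − p₀)/p₁ = (0.029512 − 0.0043621) / 0.029512 ≈ 0.85220.
Attributable cases ≈ PN × (exposed cases) = 0.85220 × 95 ≈ 80.96.

about 81 cases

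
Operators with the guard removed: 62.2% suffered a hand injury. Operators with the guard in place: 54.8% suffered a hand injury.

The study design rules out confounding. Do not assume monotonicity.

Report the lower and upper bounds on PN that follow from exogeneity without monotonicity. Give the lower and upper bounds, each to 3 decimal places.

p₁ = 0.622, p₀ = 0.548.
Under exogeneity alone the bounds on PN are max{0,(p₁−p₀)/p₁} ≤ PN ≤ min{1,(1−p₀)/p₁}.
  lower = (p₁ − p₀)/p₁ = 0.074 / 0.622 ≈ 0.1190
  upper = min{1, (1 − p₀)/p₁} = 0.452 / 0.622 ≈ 0.7267

0.119 ≤ PN ≤ 0.727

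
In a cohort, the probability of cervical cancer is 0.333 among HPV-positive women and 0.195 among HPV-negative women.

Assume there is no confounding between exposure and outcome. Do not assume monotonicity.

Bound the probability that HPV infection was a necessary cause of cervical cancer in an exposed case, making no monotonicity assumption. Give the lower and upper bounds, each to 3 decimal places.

0.414 ≤ PN ≤ 1.000

Let p₁ = 0.333, p₀ = 0.195.
Under exogeneity alone the bounds on PN are max{0,(p₁−p₀)/p₁} ≤ PN ≤ min{1,(1−p₀)/p₁}.
  lower = (p₁ − p₀)/p₁ = 0.138 / 0.333 ≈ 0.4144
  upper = min{1, (1 − p₀)/p₁} = 0.805 / 0.333 ≈ 2.4174 → capped at 1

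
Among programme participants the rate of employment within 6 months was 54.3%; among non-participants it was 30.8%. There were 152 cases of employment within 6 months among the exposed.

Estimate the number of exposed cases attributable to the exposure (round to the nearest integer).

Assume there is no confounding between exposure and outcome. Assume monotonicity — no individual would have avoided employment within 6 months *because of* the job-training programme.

about 66 cases

p₁ = 0.543, p₀ = 0.308.
PN = (p₁ − p₀)/p₁ = (0.543 − 0.308) / 0.543 ≈ 0.43278.
Attributable cases ≈ PN × (exposed cases) = 0.43278 × 152 ≈ 65.78.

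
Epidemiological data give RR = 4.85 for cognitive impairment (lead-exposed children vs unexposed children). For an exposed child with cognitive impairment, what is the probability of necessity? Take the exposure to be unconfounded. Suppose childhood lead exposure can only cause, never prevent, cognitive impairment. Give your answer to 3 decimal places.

Under exogeneity and monotonicity, PN = (RR − 1) / RR = 1 − 1/RR.
PN = (4.85 − 1) / 4.85 = 3.85 / 4.85 ≈ 0.7938

PN ≈ 0.794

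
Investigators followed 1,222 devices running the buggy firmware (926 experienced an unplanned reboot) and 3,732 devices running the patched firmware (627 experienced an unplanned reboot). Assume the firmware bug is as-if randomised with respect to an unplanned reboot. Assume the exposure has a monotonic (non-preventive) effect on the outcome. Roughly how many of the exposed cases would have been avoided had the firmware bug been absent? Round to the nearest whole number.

p₁ = P(outcome | exposed) = 926/1222 = 0.75777
p₀ = P(outcome | unexposed) = 627/3732 = 0.16801
PN = (p₁ − p₀)/p₁ = (0.75777 − 0.16801) / 0.75777 ≈ 0.77829.
Attributable cases ≈ PN × (exposed cases) = 0.77829 × 926 ≈ 720.70.

about 721 cases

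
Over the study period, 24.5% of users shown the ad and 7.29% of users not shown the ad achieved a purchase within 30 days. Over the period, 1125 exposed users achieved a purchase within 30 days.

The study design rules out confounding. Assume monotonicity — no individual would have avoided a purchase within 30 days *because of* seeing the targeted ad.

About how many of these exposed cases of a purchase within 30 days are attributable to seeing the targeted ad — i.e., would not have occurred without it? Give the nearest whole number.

about 790 cases

p₁ = 0.245, p₀ = 0.0729.
PN = (p₁ − p₀)/p₁ = (0.245 − 0.0729) / 0.245 ≈ 0.70245.
Attributable cases ≈ PN × (exposed cases) = 0.70245 × 1125 ≈ 790.26.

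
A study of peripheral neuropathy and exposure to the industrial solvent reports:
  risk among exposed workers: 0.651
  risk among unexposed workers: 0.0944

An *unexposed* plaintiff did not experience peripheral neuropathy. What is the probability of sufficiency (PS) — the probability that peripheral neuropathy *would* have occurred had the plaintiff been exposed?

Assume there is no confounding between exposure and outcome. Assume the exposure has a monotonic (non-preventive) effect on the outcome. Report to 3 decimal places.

PS ≈ 0.615

Let p₁ = 0.651, p₀ = 0.0944.
Under exogeneity and monotonicity, PS = (p₁ − p₀) / (1 − p₀).
PS = (0.651 − 0.0944) / (1 − 0.0944) = 0.5566 / 0.9056 ≈ 0.6146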